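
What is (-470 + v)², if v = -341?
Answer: 657721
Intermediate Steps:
(-470 + v)² = (-470 - 341)² = (-811)² = 657721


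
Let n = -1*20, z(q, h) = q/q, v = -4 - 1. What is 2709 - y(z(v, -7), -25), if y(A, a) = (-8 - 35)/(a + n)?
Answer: 121862/45 ≈ 2708.0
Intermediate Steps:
v = -5
z(q, h) = 1
n = -20
y(A, a) = -43/(-20 + a) (y(A, a) = (-8 - 35)/(a - 20) = -43/(-20 + a))
2709 - y(z(v, -7), -25) = 2709 - (-43)/(-20 - 25) = 2709 - (-43)/(-45) = 2709 - (-43)*(-1)/45 = 2709 - 1*43/45 = 2709 - 43/45 = 121862/45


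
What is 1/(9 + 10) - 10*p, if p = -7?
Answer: 1331/19 ≈ 70.053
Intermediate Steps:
1/(9 + 10) - 10*p = 1/(9 + 10) - 10*(-7) = 1/19 + 70 = 1331/19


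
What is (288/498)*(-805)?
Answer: -38640/83 ≈ -465.54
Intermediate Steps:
(288/498)*(-805) = (288*(1/498))*(-805) = (48/83)*(-805) = -38640/83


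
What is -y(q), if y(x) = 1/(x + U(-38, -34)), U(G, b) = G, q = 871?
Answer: -1/833 ≈ -0.0012005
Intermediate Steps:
y(x) = 1/(-38 + x) (y(x) = 1/(x - 38) = 1/(-38 + x))
-y(q) = -1/(-38 + 871) = -1/833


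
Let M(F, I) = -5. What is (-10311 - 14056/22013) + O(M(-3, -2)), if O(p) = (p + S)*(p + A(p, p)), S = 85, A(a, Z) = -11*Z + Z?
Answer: -147743299/22013 ≈ -6711.6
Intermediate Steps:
A(a, Z) = -10*Z
O(p) = -9*p*(85 + p) (O(p) = (p + 85)*(p - 10*p) = (85 + p)*(-9*p) = -9*p*(85 + p))
(-10311 - 14056/22013) + O(M(-3, -2)) = (-10311 - 14056/22013) + 9*(-5)*(-85 - 1*(-5)) = (-10311 - 14056*1/22013) + 9*(-5)*(-85 + 5) = (-10311 - 14056/22013) + 9*(-5)*(-80) = -226990099/22013 + 3600 = -147743299/22013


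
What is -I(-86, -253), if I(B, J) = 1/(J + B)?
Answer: 1/339 ≈ 0.0029499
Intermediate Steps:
I(B, J) = 1/(B + J)
-I(-86, -253) = -1/(-86 - 253) = -1/(-339) = -1*(-1/339) = 1/339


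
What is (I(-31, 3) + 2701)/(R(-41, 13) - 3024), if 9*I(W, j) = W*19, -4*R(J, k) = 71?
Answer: -94880/109503 ≈ -0.86646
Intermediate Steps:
R(J, k) = -71/4 (R(J, k) = -1/4*71 = -71/4)
I(W, j) = 19*W/9 (I(W, j) = (W*19)/9 = (19*W)/9 = 19*W/9)
(I(-31, 3) + 2701)/(R(-41, 13) - 3024) = ((19/9)*(-31) + 2701)/(-71/4 - 3024) = (-589/9 + 2701)/(-12167/4) = (23720/9)*(-4/12167) = -94880/109503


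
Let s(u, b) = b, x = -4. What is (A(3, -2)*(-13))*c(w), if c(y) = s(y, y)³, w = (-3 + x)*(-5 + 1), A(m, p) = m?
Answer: -856128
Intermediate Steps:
w = 28 (w = (-3 - 4)*(-5 + 1) = -7*(-4) = 28)
c(y) = y³
(A(3, -2)*(-13))*c(w) = (3*(-13))*28³ = -39*21952 = -856128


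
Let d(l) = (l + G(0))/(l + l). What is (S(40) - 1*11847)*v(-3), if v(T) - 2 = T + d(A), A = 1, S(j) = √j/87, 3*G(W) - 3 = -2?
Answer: 3949 - 2*√10/261 ≈ 3949.0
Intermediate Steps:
G(W) = ⅓ (G(W) = 1 + (⅓)*(-2) = 1 - ⅔ = ⅓)
S(j) = √j/87
d(l) = (⅓ + l)/(2*l) (d(l) = (l + ⅓)/(l + l) = (⅓ + l)/((2*l)) = (⅓ + l)*(1/(2*l)) = (⅓ + l)/(2*l))
v(T) = 8/3 + T (v(T) = 2 + (T + (⅙)*(1 + 3*1)/1) = 2 + (T + (⅙)*1*(1 + 3)) = 2 + (T + (⅙)*1*4) = 2 + (T + ⅔) = 2 + (⅔ + T) = 8/3 + T)
(S(40) - 1*11847)*v(-3) = (√40/87 - 1*11847)*(8/3 - 3) = ((2*√10)/87 - 11847)*(-⅓) = (2*√10/87 - 11847)*(-⅓) = (-11847 + 2*√10/87)*(-⅓) = 3949 - 2*√10/261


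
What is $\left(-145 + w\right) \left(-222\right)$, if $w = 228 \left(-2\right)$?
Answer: $133422$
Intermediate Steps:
$w = -456$
$\left(-145 + w\right) \left(-222\right) = \left(-145 - 456\right) \left(-222\right) = \left(-601\right) \left(-222\right) = 133422$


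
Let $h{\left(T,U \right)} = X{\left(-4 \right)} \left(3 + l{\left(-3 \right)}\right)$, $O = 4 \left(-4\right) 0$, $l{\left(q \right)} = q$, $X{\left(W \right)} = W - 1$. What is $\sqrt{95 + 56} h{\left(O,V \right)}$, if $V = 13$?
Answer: $0$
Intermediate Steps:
$X{\left(W \right)} = -1 + W$
$O = 0$ ($O = \left(-16\right) 0 = 0$)
$h{\left(T,U \right)} = 0$ ($h{\left(T,U \right)} = \left(-1 - 4\right) \left(3 - 3\right) = \left(-5\right) 0 = 0$)
$\sqrt{95 + 56} h{\left(O,V \right)} = \sqrt{95 + 56} \cdot 0 = \sqrt{151} \cdot 0 = 0$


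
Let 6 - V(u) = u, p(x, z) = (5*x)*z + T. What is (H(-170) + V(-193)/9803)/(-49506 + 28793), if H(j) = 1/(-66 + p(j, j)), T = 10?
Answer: -4107737/4189898230188 ≈ -9.8039e-7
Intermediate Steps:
p(x, z) = 10 + 5*x*z (p(x, z) = (5*x)*z + 10 = 5*x*z + 10 = 10 + 5*x*z)
H(j) = 1/(-56 + 5*j²) (H(j) = 1/(-66 + (10 + 5*j*j)) = 1/(-66 + (10 + 5*j²)) = 1/(-56 + 5*j²))
V(u) = 6 - u
(H(-170) + V(-193)/9803)/(-49506 + 28793) = (1/(-56 + 5*(-170)²) + (6 - 1*(-193))/9803)/(-49506 + 28793) = (1/(-56 + 5*28900) + (6 + 193)*(1/9803))/(-20713) = (1/(-56 + 144500) + 199*(1/9803))*(-1/20713) = (1/144444 + 199/9803)*(-1/20713) = (28754159/1415984532)*(-1/20713) = -4107737/4189898230188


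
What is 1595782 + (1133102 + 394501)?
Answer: 3123385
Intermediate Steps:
1595782 + (1133102 + 394501) = 1595782 + 1527603 = 3123385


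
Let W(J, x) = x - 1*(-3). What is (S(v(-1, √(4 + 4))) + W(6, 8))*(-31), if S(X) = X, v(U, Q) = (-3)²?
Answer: -620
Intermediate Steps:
W(J, x) = 3 + x (W(J, x) = x + 3 = 3 + x)
v(U, Q) = 9
(S(v(-1, √(4 + 4))) + W(6, 8))*(-31) = (9 + (3 + 8))*(-31) = (9 + 11)*(-31) = 20*(-31) = -620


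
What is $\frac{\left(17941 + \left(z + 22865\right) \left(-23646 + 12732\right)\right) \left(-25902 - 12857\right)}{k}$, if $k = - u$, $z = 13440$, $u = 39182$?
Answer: $- \frac{15356890557211}{39182} \approx -3.9194 \cdot 10^{8}$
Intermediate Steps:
$k = -39182$ ($k = \left(-1\right) 39182 = -39182$)
$\frac{\left(17941 + \left(z + 22865\right) \left(-23646 + 12732\right)\right) \left(-25902 - 12857\right)}{k} = \frac{\left(17941 + \left(13440 + 22865\right) \left(-23646 + 12732\right)\right) \left(-25902 - 12857\right)}{-39182} = \left(17941 + 36305 \left(-10914\right)\right) \left(-38759\right) \left(- \frac{1}{39182}\right) = \left(17941 - 396232770\right) \left(-38759\right) \left(- \frac{1}{39182}\right) = \left(-396214829\right) \left(-38759\right) \left(- \frac{1}{39182}\right) = 15356890557211 \left(- \frac{1}{39182}\right) = - \frac{15356890557211}{39182}$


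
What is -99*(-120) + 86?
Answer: 11966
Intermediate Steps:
-99*(-120) + 86 = 11880 + 86 = 11966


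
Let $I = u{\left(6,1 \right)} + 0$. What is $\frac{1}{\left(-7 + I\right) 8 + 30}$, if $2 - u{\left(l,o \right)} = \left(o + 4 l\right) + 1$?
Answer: $- \frac{1}{218} \approx -0.0045872$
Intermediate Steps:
$u{\left(l,o \right)} = 1 - o - 4 l$ ($u{\left(l,o \right)} = 2 - \left(\left(o + 4 l\right) + 1\right) = 2 - \left(1 + o + 4 l\right) = 1 - o - 4 l$)
$I = -24$ ($I = \left(1 - 1 - 24\right) + 0 = -24 + 0 = -24$)
$\frac{1}{\left(-7 + I\right) 8 + 30} = \frac{1}{\left(-7 - 24\right) 8 + 30} = \frac{1}{\left(-31\right) 8 + 30} = \frac{1}{-248 + 30} = \frac{1}{-218} = - \frac{1}{218}$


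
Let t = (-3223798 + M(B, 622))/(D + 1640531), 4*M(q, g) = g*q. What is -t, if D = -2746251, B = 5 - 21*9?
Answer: -46463/15796 ≈ -2.9414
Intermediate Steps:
B = -184 (B = 5 - 189 = -184)
M(q, g) = g*q/4 (M(q, g) = (g*q)/4 = g*q/4)
t = 46463/15796 (t = (-3223798 + (¼)*622*(-184))/(-2746251 + 1640531) = (-3223798 - 28612)/(-1105720) = -3252410*(-1/1105720) = 46463/15796 ≈ 2.9414)
-t = -1*46463/15796 = -46463/15796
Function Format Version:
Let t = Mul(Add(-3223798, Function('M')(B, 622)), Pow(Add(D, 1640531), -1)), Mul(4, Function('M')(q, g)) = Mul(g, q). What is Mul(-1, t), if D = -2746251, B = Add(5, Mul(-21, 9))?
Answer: Rational(-46463, 15796) ≈ -2.9414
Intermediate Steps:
B = -184 (B = Add(5, -189) = -184)
Function('M')(q, g) = Mul(Rational(1, 4), g, q) (Function('M')(q, g) = Mul(Rational(1, 4), Mul(g, q)) = Mul(Rational(1, 4), g, q))
t = Rational(46463, 15796) (t = Mul(Add(-3223798, Mul(Rational(1, 4), 622, -184)), Pow(Add(-2746251, 1640531), -1)) = Mul(Add(-3223798, -28612), Pow(-1105720, -1)) = Mul(-3252410, Rational(-1, 1105720)) = Rational(46463, 15796) ≈ 2.9414)
Mul(-1, t) = Mul(-1, Rational(46463, 15796)) = Rational(-46463, 15796)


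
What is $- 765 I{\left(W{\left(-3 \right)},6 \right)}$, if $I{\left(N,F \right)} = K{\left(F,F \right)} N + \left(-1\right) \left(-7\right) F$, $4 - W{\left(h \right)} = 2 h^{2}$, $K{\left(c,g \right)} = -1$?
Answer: $-42840$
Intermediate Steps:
$W{\left(h \right)} = 4 - 2 h^{2}$
$I{\left(N,F \right)} = - N + 7 F$ ($I{\left(N,F \right)} = - N + \left(-1\right) \left(-7\right) F = - N + 7 F$)
$- 765 I{\left(W{\left(-3 \right)},6 \right)} = - 765 \left(- (4 - 2 \left(-3\right)^{2}) + 7 \cdot 6\right) = - 765 \left(- (4 - 18) + 42\right) = - 765 \left(\left(-1\right) \left(-14\right) + 42\right) = - 765 \left(14 + 42\right) = \left(-765\right) 56 = -42840$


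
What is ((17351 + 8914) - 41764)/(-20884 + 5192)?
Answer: 15499/15692 ≈ 0.98770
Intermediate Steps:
((17351 + 8914) - 41764)/(-20884 + 5192) = (26265 - 41764)/(-15692) = -15499*(-1/15692) = 15499/15692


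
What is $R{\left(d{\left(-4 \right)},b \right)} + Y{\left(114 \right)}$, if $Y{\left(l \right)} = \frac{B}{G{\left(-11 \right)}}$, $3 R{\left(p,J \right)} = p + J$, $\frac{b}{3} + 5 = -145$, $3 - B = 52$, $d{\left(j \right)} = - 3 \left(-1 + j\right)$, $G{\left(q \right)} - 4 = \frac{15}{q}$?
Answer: $- \frac{4744}{29} \approx -163.59$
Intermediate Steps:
$G{\left(q \right)} = 4 + \frac{15}{q}$
$d{\left(j \right)} = 3 - 3 j$
$B = -49$ ($B = 3 - 52 = -49$)
$b = -450$ ($b = -15 + 3 \left(-145\right) = -15 - 435 = -450$)
$R{\left(p,J \right)} = \frac{J}{3} + \frac{p}{3}$ ($R{\left(p,J \right)} = \frac{p + J}{3} = \frac{J + p}{3} = \frac{J}{3} + \frac{p}{3}$)
$Y{\left(l \right)} = - \frac{539}{29}$ ($Y{\left(l \right)} = - \frac{49}{4 + \frac{15}{-11}} = - \frac{49}{4 + 15 \left(- \frac{1}{11}\right)} = - \frac{49}{4 - \frac{15}{11}} = - \frac{49}{\frac{29}{11}} = \left(-49\right) \frac{11}{29} = - \frac{539}{29}$)
$R{\left(d{\left(-4 \right)},b \right)} + Y{\left(114 \right)} = \left(\frac{1}{3} \left(-450\right) + \frac{3 - -12}{3}\right) - \frac{539}{29} = \left(-150 + \frac{3 + 12}{3}\right) - \frac{539}{29} = \left(-150 + \frac{1}{3} \cdot 15\right) - \frac{539}{29} = \left(-150 + 5\right) - \frac{539}{29} = -145 - \frac{539}{29} = - \frac{4744}{29}$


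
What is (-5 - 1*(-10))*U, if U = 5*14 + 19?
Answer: 445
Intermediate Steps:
U = 89 (U = 70 + 19 = 89)
(-5 - 1*(-10))*U = (-5 - 1*(-10))*89 = (-5 + 10)*89 = 5*89 = 445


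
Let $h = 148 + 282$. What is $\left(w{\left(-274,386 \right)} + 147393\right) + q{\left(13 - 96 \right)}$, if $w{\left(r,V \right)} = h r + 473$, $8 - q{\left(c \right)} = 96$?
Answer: $29958$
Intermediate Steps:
$q{\left(c \right)} = -88$ ($q{\left(c \right)} = 8 - 96 = -88$)
$h = 430$
$w{\left(r,V \right)} = 473 + 430 r$ ($w{\left(r,V \right)} = 430 r + 473 = 473 + 430 r$)
$\left(w{\left(-274,386 \right)} + 147393\right) + q{\left(13 - 96 \right)} = \left(\left(473 + 430 \left(-274\right)\right) + 147393\right) - 88 = \left(\left(473 - 117820\right) + 147393\right) - 88 = \left(-117347 + 147393\right) - 88 = 30046 - 88 = 29958$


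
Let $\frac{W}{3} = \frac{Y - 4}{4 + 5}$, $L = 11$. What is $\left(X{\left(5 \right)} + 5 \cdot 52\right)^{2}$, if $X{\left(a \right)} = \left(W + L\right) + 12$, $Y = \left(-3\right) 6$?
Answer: $\frac{683929}{9} \approx 75992.0$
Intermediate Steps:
$Y = -18$
$W = - \frac{22}{3}$ ($W = 3 \frac{-18 - 4}{4 + 5} = 3 \left(- \frac{22}{9}\right) = - \frac{22}{3} \approx -7.3333$)
$X{\left(a \right)} = \frac{47}{3}$ ($X{\left(a \right)} = \left(- \frac{22}{3} + 11\right) + 12 = \frac{11}{3} + 12 = \frac{47}{3}$)
$\left(X{\left(5 \right)} + 5 \cdot 52\right)^{2} = \left(\frac{47}{3} + 5 \cdot 52\right)^{2} = \left(\frac{47}{3} + 260\right)^{2} = \left(\frac{827}{3}\right)^{2} = \frac{683929}{9}$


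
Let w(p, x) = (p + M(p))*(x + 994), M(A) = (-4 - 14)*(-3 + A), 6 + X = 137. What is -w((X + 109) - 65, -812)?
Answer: 531622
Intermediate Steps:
X = 131 (X = -6 + 137 = 131)
M(A) = 54 - 18*A (M(A) = -18*(-3 + A) = 54 - 18*A)
w(p, x) = (54 - 17*p)*(994 + x) (w(p, x) = (p + (54 - 18*p))*(x + 994) = (54 - 17*p)*(994 + x))
-w((X + 109) - 65, -812) = -(53676 - 16898*((131 + 109) - 65) + 54*(-812) - 17*((131 + 109) - 65)*(-812)) = -(53676 - 16898*(240 - 65) - 43848 - 17*(240 - 65)*(-812)) = -(53676 - 16898*175 - 43848 - 17*175*(-812)) = -(53676 - 2957150 - 43848 + 2415700) = -1*(-531622) = 531622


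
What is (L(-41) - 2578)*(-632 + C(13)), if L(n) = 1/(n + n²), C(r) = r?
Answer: 2617081861/1640 ≈ 1.5958e+6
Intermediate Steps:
(L(-41) - 2578)*(-632 + C(13)) = (1/((-41)*(1 - 41)) - 2578)*(-632 + 13) = (-1/41/(-40) - 2578)*(-619) = (-1/41*(-1/40) - 2578)*(-619) = (1/1640 - 2578)*(-619) = -4227919/1640*(-619) = 2617081861/1640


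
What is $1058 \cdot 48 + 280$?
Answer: $51064$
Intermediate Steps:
$1058 \cdot 48 + 280 = 50784 + 280 = 51064$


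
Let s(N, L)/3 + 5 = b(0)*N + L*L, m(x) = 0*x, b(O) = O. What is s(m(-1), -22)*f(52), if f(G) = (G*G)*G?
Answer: 202053696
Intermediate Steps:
f(G) = G³ (f(G) = G²*G = G³)
m(x) = 0
s(N, L) = -15 + 3*L² (s(N, L) = -15 + 3*(0*N + L*L) = -15 + 3*(0 + L²) = -15 + 3*L²)
s(m(-1), -22)*f(52) = (-15 + 3*(-22)²)*52³ = (-15 + 3*484)*140608 = (-15 + 1452)*140608 = 1437*140608 = 202053696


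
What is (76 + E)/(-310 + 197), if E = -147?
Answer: 71/113 ≈ 0.62832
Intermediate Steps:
(76 + E)/(-310 + 197) = (76 - 147)/(-310 + 197) = -71/(-113) = -71*(-1/113) = 71/113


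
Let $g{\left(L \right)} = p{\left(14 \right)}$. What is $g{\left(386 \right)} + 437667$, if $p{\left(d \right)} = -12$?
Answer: $437655$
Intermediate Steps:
$g{\left(L \right)} = -12$
$g{\left(386 \right)} + 437667 = -12 + 437667 = 437655$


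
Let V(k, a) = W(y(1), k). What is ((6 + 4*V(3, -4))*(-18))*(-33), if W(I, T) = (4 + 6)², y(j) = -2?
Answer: 241164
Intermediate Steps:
W(I, T) = 100 (W(I, T) = 10² = 100)
V(k, a) = 100
((6 + 4*V(3, -4))*(-18))*(-33) = ((6 + 4*100)*(-18))*(-33) = ((6 + 400)*(-18))*(-33) = (406*(-18))*(-33) = -7308*(-33) = 241164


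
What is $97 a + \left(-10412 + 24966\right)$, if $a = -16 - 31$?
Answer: $9995$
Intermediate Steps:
$a = -47$
$97 a + \left(-10412 + 24966\right) = 97 \left(-47\right) + \left(-10412 + 24966\right) = -4559 + 14554 = 9995$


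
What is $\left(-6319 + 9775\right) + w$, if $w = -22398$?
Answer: $-18942$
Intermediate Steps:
$\left(-6319 + 9775\right) + w = \left(-6319 + 9775\right) - 22398 = 3456 - 22398 = -18942$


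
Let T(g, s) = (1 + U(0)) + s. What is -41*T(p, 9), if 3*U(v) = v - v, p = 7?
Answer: -410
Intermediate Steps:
U(v) = 0 (U(v) = (v - v)/3 = (⅓)*0 = 0)
T(g, s) = 1 + s (T(g, s) = (1 + 0) + s = 1 + s)
-41*T(p, 9) = -41*(1 + 9) = -41*10 = -410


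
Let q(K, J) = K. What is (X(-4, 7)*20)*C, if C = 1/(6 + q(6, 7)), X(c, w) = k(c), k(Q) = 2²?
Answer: 20/3 ≈ 6.6667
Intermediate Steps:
k(Q) = 4
X(c, w) = 4
C = 1/12 (C = 1/(6 + 6) = 1/12 ≈ 0.083333)
(X(-4, 7)*20)*C = (4*20)*(1/12) = 80*(1/12) = 20/3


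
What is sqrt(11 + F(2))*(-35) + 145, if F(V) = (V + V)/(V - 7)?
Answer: 145 - 7*sqrt(255) ≈ 33.219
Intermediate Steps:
F(V) = 2*V/(-7 + V) (F(V) = (2*V)/(-7 + V) = 2*V/(-7 + V))
sqrt(11 + F(2))*(-35) + 145 = sqrt(11 + 2*2/(-7 + 2))*(-35) + 145 = sqrt(11 + 2*2/(-5))*(-35) + 145 = sqrt(11 + 2*2*(-1/5))*(-35) + 145 = sqrt(11 - 4/5)*(-35) + 145 = sqrt(51/5)*(-35) + 145 = (sqrt(255)/5)*(-35) + 145 = -7*sqrt(255) + 145 = 145 - 7*sqrt(255)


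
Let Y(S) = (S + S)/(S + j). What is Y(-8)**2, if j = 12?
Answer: 16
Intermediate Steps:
Y(S) = 2*S/(12 + S) (Y(S) = (S + S)/(S + 12) = (2*S)/(12 + S) = 2*S/(12 + S))
Y(-8)**2 = (2*(-8)/(12 - 8))**2 = (2*(-8)/4)**2 = (2*(-8)*(1/4))**2 = (-4)**2 = 16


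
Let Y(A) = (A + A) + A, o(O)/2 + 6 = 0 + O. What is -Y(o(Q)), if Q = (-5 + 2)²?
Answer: -18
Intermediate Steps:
Q = 9 (Q = (-3)² = 9)
o(O) = -12 + 2*O (o(O) = -12 + 2*(0 + O) = -12 + 2*O)
Y(A) = 3*A (Y(A) = 2*A + A = 3*A)
-Y(o(Q)) = -3*(-12 + 2*9) = -3*(-12 + 18) = -3*6 = -1*18 = -18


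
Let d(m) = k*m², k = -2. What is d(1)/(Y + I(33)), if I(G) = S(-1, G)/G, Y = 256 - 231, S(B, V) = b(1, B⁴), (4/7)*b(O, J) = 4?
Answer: -33/416 ≈ -0.079327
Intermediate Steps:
b(O, J) = 7 (b(O, J) = (7/4)*4 = 7)
d(m) = -2*m²
S(B, V) = 7
Y = 25
I(G) = 7/G
d(1)/(Y + I(33)) = (-2*1²)/(25 + 7/33) = (-2*1)/(25 + 7*(1/33)) = -2/(25 + 7/33) = -2/832/33 = -2*33/832 = -33/416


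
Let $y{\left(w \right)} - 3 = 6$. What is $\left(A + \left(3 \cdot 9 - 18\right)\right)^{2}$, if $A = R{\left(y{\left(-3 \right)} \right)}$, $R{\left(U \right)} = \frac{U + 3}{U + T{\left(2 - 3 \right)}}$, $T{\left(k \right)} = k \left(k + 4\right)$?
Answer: $121$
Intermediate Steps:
$y{\left(w \right)} = 9$ ($y{\left(w \right)} = 3 + 6 = 9$)
$T{\left(k \right)} = k \left(4 + k\right)$
$R{\left(U \right)} = \frac{3 + U}{-3 + U}$ ($R{\left(U \right)} = \frac{U + 3}{U + \left(2 - 3\right) \left(4 + \left(2 - 3\right)\right)} = \frac{3 + U}{U + \left(2 - 3\right) \left(4 + \left(2 - 3\right)\right)} = \frac{3 + U}{U - \left(4 - 1\right)} = \frac{3 + U}{U - 3} = \frac{3 + U}{-3 + U}$)
$A = 2$ ($A = \frac{3 + 9}{-3 + 9} = \frac{1}{6} \cdot 12 = 2$)
$\left(A + \left(3 \cdot 9 - 18\right)\right)^{2} = \left(2 + \left(3 \cdot 9 - 18\right)\right)^{2} = \left(2 + \left(27 - 18\right)\right)^{2} = \left(2 + 9\right)^{2} = 11^{2} = 121$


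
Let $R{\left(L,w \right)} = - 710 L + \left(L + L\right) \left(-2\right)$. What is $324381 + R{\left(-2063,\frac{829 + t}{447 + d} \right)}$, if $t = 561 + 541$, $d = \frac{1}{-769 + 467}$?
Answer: $1797363$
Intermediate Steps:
$d = - \frac{1}{302}$ ($d = \frac{1}{-302} = - \frac{1}{302} \approx -0.0033113$)
$t = 1102$
$R{\left(L,w \right)} = - 714 L$ ($R{\left(L,w \right)} = - 710 L + 2 L \left(-2\right) = - 710 L - 4 L = - 714 L$)
$324381 + R{\left(-2063,\frac{829 + t}{447 + d} \right)} = 324381 - -1472982 = 324381 + 1472982 = 1797363$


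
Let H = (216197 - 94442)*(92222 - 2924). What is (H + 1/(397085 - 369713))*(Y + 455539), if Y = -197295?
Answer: 19213448345997203641/6843 ≈ 2.8078e+15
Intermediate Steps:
H = 10872477990 (H = 121755*89298 = 10872477990)
(H + 1/(397085 - 369713))*(Y + 455539) = (10872477990 + 1/(397085 - 369713))*(-197295 + 455539) = (10872477990 + 1/27372)*258244 = (297601467542281/27372)*258244 = 19213448345997203641/6843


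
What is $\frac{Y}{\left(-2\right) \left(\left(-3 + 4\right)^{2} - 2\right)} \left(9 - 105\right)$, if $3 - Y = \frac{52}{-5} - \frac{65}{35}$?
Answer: $- \frac{25632}{35} \approx -732.34$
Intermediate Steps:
$Y = \frac{534}{35}$ ($Y = 3 - \left(\frac{52}{-5} - \frac{65}{35}\right) = 3 - \left(52 \left(- \frac{1}{5}\right) - \frac{13}{7}\right) = 3 - \left(- \frac{52}{5} - \frac{13}{7}\right) = 3 - - \frac{429}{35} = 3 + \frac{429}{35} = \frac{534}{35} \approx 15.257$)
$\frac{Y}{\left(-2\right) \left(\left(-3 + 4\right)^{2} - 2\right)} \left(9 - 105\right) = \frac{534}{35 \left(- 2 \left(\left(-3 + 4\right)^{2} - 2\right)\right)} \left(9 - 105\right) = \frac{534}{35 \left(- 2 \left(1^{2} - 2\right)\right)} \left(-96\right) = \frac{534}{35 \left(- 2 \left(1 - 2\right)\right)} \left(-96\right) = \frac{534}{35 \left(\left(-2\right) \left(-1\right)\right)} \left(-96\right) = \frac{534}{35 \cdot 2} \left(-96\right) = \frac{534}{35} \cdot \frac{1}{2} \left(-96\right) = \frac{267}{35} \left(-96\right) = - \frac{25632}{35}$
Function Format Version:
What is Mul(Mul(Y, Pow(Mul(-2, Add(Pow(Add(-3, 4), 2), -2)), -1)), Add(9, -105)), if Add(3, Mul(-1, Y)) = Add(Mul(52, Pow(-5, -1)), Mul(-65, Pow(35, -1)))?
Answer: Rational(-25632, 35) ≈ -732.34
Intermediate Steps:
Y = Rational(534, 35) (Y = Add(3, Mul(-1, Add(Mul(52, Pow(-5, -1)), Mul(-65, Pow(35, -1))))) = Add(3, Mul(-1, Add(Mul(52, Rational(-1, 5)), Mul(-65, Rational(1, 35))))) = Add(3, Mul(-1, Add(Rational(-52, 5), Rational(-13, 7)))) = Add(3, Mul(-1, Rational(-429, 35))) = Add(3, Rational(429, 35)) = Rational(534, 35) ≈ 15.257)
Mul(Mul(Y, Pow(Mul(-2, Add(Pow(Add(-3, 4), 2), -2)), -1)), Add(9, -105)) = Mul(Mul(Rational(534, 35), Pow(Mul(-2, Add(Pow(Add(-3, 4), 2), -2)), -1)), Add(9, -105)) = Mul(Mul(Rational(534, 35), Pow(Mul(-2, Add(Pow(1, 2), -2)), -1)), -96) = Mul(Mul(Rational(534, 35), Pow(Mul(-2, Add(1, -2)), -1)), -96) = Mul(Mul(Rational(534, 35), Pow(Mul(-2, -1), -1)), -96) = Mul(Mul(Rational(534, 35), Pow(2, -1)), -96) = Mul(Mul(Rational(534, 35), Rational(1, 2)), -96) = Mul(Rational(267, 35), -96) = Rational(-25632, 35)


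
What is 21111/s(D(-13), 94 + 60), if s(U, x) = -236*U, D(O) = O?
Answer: 21111/3068 ≈ 6.8810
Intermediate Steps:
21111/s(D(-13), 94 + 60) = 21111/((-236*(-13))) = 21111/3068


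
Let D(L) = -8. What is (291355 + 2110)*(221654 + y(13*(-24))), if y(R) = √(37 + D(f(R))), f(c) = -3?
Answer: 65047691110 + 293465*√29 ≈ 6.5049e+10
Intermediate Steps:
y(R) = √29 (y(R) = √(37 - 8) = √29)
(291355 + 2110)*(221654 + y(13*(-24))) = (291355 + 2110)*(221654 + √29) = 293465*(221654 + √29) = 65047691110 + 293465*√29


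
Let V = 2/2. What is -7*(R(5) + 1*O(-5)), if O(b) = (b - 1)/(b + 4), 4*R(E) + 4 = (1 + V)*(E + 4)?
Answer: -133/2 ≈ -66.500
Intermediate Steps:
V = 1 (V = 2*(½) = 1)
R(E) = 1 + E/2 (R(E) = -1 + ((1 + 1)*(E + 4))/4 = -1 + (2*(4 + E))/4 = -1 + (8 + 2*E)/4 = -1 + (2 + E/2) = 1 + E/2)
O(b) = (-1 + b)/(4 + b)
-7*(R(5) + 1*O(-5)) = -7*((1 + (½)*5) + 1*((-1 - 5)/(4 - 5))) = -7*((1 + 5/2) + 1*(-6/(-1))) = -7*(7/2 + 1*(-1*(-6))) = -7*(7/2 + 1*6) = -7*(7/2 + 6) = -7*19/2 = -133/2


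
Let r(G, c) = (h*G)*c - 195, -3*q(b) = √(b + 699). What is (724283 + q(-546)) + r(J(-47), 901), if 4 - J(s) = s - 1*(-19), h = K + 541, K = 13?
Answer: 16697016 - √17 ≈ 1.6697e+7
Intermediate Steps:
h = 554 (h = 13 + 541 = 554)
q(b) = -√(699 + b)/3 (q(b) = -√(b + 699)/3 = -√(699 + b)/3)
J(s) = -15 - s (J(s) = 4 - (s - 1*(-19)) = 4 - (s + 19) = 4 - (19 + s) = 4 + (-19 - s) = -15 - s)
r(G, c) = -195 + 554*G*c (r(G, c) = (554*G)*c - 195 = 554*G*c - 195 = -195 + 554*G*c)
(724283 + q(-546)) + r(J(-47), 901) = (724283 - √(699 - 546)/3) + (-195 + 554*(-15 - 1*(-47))*901) = (724283 - √17) + (-195 + 554*(-15 + 47)*901) = (724283 - √17) + (-195 + 554*32*901) = (724283 - √17) + (-195 + 15972928) = (724283 - √17) + 15972733 = 16697016 - √17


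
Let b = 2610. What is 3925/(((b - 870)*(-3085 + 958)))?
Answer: -785/740196 ≈ -0.0010605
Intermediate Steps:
3925/(((b - 870)*(-3085 + 958))) = 3925/(((2610 - 870)*(-3085 + 958))) = 3925/((1740*(-2127))) = 3925/(-3700980) = 3925*(-1/3700980) = -785/740196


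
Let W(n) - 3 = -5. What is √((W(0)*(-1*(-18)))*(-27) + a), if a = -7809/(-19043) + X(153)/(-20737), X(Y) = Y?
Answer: √8079186046750734/2882443 ≈ 31.183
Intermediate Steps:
W(n) = -2 (W(n) = 3 - 5 = -2)
a = 1160742/2882443 (a = -7809/(-19043) + 153/(-20737) = -7809*(-1/19043) + 153*(-1/20737) = 57/139 - 153/20737 = 1160742/2882443 ≈ 0.40269)
√((W(0)*(-1*(-18)))*(-27) + a) = √(-(-2)*(-18)*(-27) + 1160742/2882443) = √(-2*18*(-27) + 1160742/2882443) = √(-36*(-27) + 1160742/2882443) = √(972 + 1160742/2882443) = √(2802895338/2882443) = √8079186046750734/2882443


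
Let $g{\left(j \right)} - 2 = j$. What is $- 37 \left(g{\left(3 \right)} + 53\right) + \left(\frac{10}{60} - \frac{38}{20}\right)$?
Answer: $- \frac{32216}{15} \approx -2147.7$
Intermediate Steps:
$g{\left(j \right)} = 2 + j$
$- 37 \left(g{\left(3 \right)} + 53\right) + \left(\frac{10}{60} - \frac{38}{20}\right) = - 37 \left(\left(2 + 3\right) + 53\right) + \left(\frac{10}{60} - \frac{38}{20}\right) = - 37 \left(5 + 53\right) + \left(10 \cdot \frac{1}{60} - \frac{19}{10}\right) = \left(-37\right) 58 + \left(\frac{1}{6} - \frac{19}{10}\right) = -2146 - \frac{26}{15} = - \frac{32216}{15}$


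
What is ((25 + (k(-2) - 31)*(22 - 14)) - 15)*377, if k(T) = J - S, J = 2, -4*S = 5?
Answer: -79924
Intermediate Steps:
S = -5/4 (S = -¼*5 = -5/4 ≈ -1.2500)
k(T) = 13/4 (k(T) = 2 - 1*(-5/4) = 2 + 5/4 = 13/4)
((25 + (k(-2) - 31)*(22 - 14)) - 15)*377 = ((25 + (13/4 - 31)*(22 - 14)) - 15)*377 = ((25 - 111/4*8) - 15)*377 = ((25 - 222) - 15)*377 = (-197 - 15)*377 = -212*377 = -79924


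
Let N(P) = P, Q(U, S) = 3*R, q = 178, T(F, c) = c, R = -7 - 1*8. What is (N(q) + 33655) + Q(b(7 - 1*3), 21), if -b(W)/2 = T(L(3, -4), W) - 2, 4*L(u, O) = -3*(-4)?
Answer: 33788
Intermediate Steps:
L(u, O) = 3 (L(u, O) = (-3*(-4))/4 = (¼)*12 = 3)
R = -15 (R = -7 - 8 = -15)
b(W) = 4 - 2*W (b(W) = -2*(W - 2) = -2*(-2 + W) = 4 - 2*W)
Q(U, S) = -45 (Q(U, S) = 3*(-15) = -45)
(N(q) + 33655) + Q(b(7 - 1*3), 21) = (178 + 33655) - 45 = 33833 - 45 = 33788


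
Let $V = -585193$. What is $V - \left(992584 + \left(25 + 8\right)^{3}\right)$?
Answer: $-1613714$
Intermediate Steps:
$V - \left(992584 + \left(25 + 8\right)^{3}\right) = -585193 - \left(992584 + \left(25 + 8\right)^{3}\right) = -585193 - 1028521 = -1613714$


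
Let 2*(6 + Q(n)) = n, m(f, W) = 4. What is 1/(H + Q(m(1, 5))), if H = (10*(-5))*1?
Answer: -1/54 ≈ -0.018519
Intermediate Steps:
Q(n) = -6 + n/2
H = -50 (H = -50*1 = -50)
1/(H + Q(m(1, 5))) = 1/(-50 + (-6 + (½)*4)) = 1/(-50 + (-6 + 2)) = 1/(-50 - 4) = 1/(-54) = -1/54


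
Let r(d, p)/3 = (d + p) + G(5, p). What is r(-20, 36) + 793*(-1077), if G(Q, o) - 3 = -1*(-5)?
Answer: -853989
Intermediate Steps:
G(Q, o) = 8 (G(Q, o) = 3 - 1*(-5) = 3 + 5 = 8)
r(d, p) = 24 + 3*d + 3*p (r(d, p) = 3*((d + p) + 8) = 3*(8 + d + p) = 24 + 3*d + 3*p)
r(-20, 36) + 793*(-1077) = (24 + 3*(-20) + 3*36) + 793*(-1077) = (24 - 60 + 108) - 854061 = 72 - 854061 = -853989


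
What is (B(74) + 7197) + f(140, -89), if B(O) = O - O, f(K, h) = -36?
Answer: 7161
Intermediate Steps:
B(O) = 0
(B(74) + 7197) + f(140, -89) = (0 + 7197) - 36 = 7197 - 36 = 7161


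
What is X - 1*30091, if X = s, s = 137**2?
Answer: -11322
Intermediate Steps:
s = 18769
X = 18769
X - 1*30091 = 18769 - 1*30091 = 18769 - 30091 = -11322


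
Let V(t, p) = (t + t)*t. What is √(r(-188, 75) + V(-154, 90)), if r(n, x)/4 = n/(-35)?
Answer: 2*√14532630/35 ≈ 217.84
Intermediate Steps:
V(t, p) = 2*t² (V(t, p) = (2*t)*t = 2*t²)
r(n, x) = -4*n/35 (r(n, x) = 4*(n/(-35)) = 4*(n*(-1/35)) = 4*(-n/35) = -4*n/35)
√(r(-188, 75) + V(-154, 90)) = √(-4/35*(-188) + 2*(-154)²) = √(752/35 + 2*23716) = √(752/35 + 47432) = √(1660872/35) = 2*√14532630/35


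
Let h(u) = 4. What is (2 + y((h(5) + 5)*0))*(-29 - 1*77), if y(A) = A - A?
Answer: -212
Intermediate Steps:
y(A) = 0
(2 + y((h(5) + 5)*0))*(-29 - 1*77) = (2 + 0)*(-29 - 1*77) = 2*(-29 - 77) = 2*(-106) = -212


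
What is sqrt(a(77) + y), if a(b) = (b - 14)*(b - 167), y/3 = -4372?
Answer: I*sqrt(18786) ≈ 137.06*I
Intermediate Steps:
y = -13116 (y = 3*(-4372) = -13116)
a(b) = (-167 + b)*(-14 + b) (a(b) = (-14 + b)*(-167 + b) = (-167 + b)*(-14 + b))
sqrt(a(77) + y) = sqrt((2338 + 77**2 - 181*77) - 13116) = sqrt((2338 + 5929 - 13937) - 13116) = sqrt(-5670 - 13116) = sqrt(-18786) = I*sqrt(18786)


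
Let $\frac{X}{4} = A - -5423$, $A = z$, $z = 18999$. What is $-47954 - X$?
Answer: $-145642$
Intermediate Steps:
$A = 18999$
$X = 97688$ ($X = 4 \left(18999 - -5423\right) = 4 \left(18999 + 5423\right) = 4 \cdot 24422 = 97688$)
$-47954 - X = -47954 - 97688 = -145642$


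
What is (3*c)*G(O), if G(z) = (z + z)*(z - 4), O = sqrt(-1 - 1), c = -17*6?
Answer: 1224 + 2448*I*sqrt(2) ≈ 1224.0 + 3462.0*I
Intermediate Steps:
c = -102
O = I*sqrt(2) (O = sqrt(-2) = I*sqrt(2) ≈ 1.4142*I)
G(z) = 2*z*(-4 + z) (G(z) = (2*z)*(-4 + z) = 2*z*(-4 + z))
(3*c)*G(O) = (3*(-102))*(2*(I*sqrt(2))*(-4 + I*sqrt(2))) = -612*I*sqrt(2)*(-4 + I*sqrt(2))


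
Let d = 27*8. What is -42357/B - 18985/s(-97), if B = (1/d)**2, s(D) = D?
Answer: -191692175639/97 ≈ -1.9762e+9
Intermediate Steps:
d = 216
B = 1/46656 (B = (1/216)**2 = 1/46656 ≈ 2.1433e-5)
-42357/B - 18985/s(-97) = -42357/1/46656 - 18985/(-97) = -42357*46656 - 18985*(-1/97) = -1976208192 + 18985/97 = -191692175639/97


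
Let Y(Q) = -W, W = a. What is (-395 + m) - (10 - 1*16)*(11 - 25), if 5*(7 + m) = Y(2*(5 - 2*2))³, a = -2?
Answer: -2422/5 ≈ -484.40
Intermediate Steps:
W = -2
Y(Q) = 2 (Y(Q) = -1*(-2) = 2)
m = -27/5 (m = -7 + (⅕)*2³ = -7 + (⅕)*8 = -7 + 8/5 = -27/5 ≈ -5.4000)
(-395 + m) - (10 - 1*16)*(11 - 25) = (-395 - 27/5) - (10 - 1*16)*(11 - 25) = -2002/5 - (10 - 16)*(-14) = -2002/5 - (-6)*(-14) = -2002/5 - 1*84 = -2002/5 - 84 = -2422/5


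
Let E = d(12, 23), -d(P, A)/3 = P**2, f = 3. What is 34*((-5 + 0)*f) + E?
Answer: -942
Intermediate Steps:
d(P, A) = -3*P**2
E = -432 (E = -3*12**2 = -3*144 = -432)
34*((-5 + 0)*f) + E = 34*((-5 + 0)*3) - 432 = 34*(-5*3) - 432 = 34*(-15) - 432 = -510 - 432 = -942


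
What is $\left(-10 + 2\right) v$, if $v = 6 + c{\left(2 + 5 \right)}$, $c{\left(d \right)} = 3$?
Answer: $-72$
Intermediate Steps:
$v = 9$ ($v = 6 + 3 = 9$)
$\left(-10 + 2\right) v = \left(-10 + 2\right) 9 = \left(-8\right) 9 = -72$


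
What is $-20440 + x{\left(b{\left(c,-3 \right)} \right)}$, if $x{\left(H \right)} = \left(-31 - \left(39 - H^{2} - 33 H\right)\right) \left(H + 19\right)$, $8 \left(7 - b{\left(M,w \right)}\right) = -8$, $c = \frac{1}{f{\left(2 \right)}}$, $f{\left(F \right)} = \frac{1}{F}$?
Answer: $-13474$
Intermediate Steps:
$c = 2$ ($c = \frac{1}{\frac{1}{2}} = 2$)
$b{\left(M,w \right)} = 8$ ($b{\left(M,w \right)} = 7 - -1 = 7 + 1 = 8$)
$x{\left(H \right)} = \left(19 + H\right) \left(-70 + H^{2} + 33 H\right)$ ($x{\left(H \right)} = \left(-31 + \left(-39 + H^{2} + 33 H\right)\right) \left(19 + H\right) = \left(-70 + H^{2} + 33 H\right) \left(19 + H\right) = \left(19 + H\right) \left(-70 + H^{2} + 33 H\right)$)
$-20440 + x{\left(b{\left(c,-3 \right)} \right)} = -20440 + \left(-1330 + 8^{3} + 52 \cdot 8^{2} + 557 \cdot 8\right) = -20440 + \left(-1330 + 512 + 52 \cdot 64 + 4456\right) = -20440 + \left(-1330 + 512 + 3328 + 4456\right) = -20440 + 6966 = -13474$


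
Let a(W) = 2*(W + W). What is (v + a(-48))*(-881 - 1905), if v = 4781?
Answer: -12784954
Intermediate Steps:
a(W) = 4*W (a(W) = 2*(2*W) = 4*W)
(v + a(-48))*(-881 - 1905) = (4781 + 4*(-48))*(-881 - 1905) = (4781 - 192)*(-2786) = 4589*(-2786) = -12784954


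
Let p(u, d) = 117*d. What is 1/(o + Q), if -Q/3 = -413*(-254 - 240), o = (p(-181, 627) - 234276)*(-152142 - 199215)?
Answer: 1/56538702303 ≈ 1.7687e-11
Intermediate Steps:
o = 56539314369 (o = (117*627 - 234276)*(-152142 - 199215) = (73359 - 234276)*(-351357) = -160917*(-351357) = 56539314369)
Q = -612066 (Q = -(-1239)*(-254 - 240) = -(-1239)*(-494) = -3*204022 = -612066)
1/(o + Q) = 1/(56539314369 - 612066) = 1/56538702303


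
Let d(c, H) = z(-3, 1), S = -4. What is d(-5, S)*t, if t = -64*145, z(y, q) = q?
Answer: -9280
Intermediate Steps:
d(c, H) = 1
t = -9280
d(-5, S)*t = 1*(-9280) = -9280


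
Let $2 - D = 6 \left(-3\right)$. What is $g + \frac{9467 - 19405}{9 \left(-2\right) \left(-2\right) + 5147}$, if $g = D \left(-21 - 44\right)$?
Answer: $- \frac{6747838}{5183} \approx -1301.9$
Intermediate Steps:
$D = 20$ ($D = 2 - 6 \left(-3\right) = 2 - -18 = 2 + 18 = 20$)
$g = -1300$ ($g = 20 \left(-21 - 44\right) = 20 \left(-65\right) = -1300$)
$g + \frac{9467 - 19405}{9 \left(-2\right) \left(-2\right) + 5147} = -1300 + \frac{9467 - 19405}{9 \left(-2\right) \left(-2\right) + 5147} = -1300 - \frac{9938}{\left(-18\right) \left(-2\right) + 5147} = -1300 - \frac{9938}{36 + 5147} = -1300 - \frac{9938}{5183} = - \frac{6747838}{5183}$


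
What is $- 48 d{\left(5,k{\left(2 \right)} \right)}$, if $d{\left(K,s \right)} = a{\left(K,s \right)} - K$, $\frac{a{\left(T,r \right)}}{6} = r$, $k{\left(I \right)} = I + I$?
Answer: $-912$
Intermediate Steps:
$k{\left(I \right)} = 2 I$
$a{\left(T,r \right)} = 6 r$
$d{\left(K,s \right)} = - K + 6 s$ ($d{\left(K,s \right)} = 6 s - K = - K + 6 s$)
$- 48 d{\left(5,k{\left(2 \right)} \right)} = - 48 \left(\left(-1\right) 5 + 6 \cdot 2 \cdot 2\right) = - 48 \left(-5 + 6 \cdot 4\right) = - 48 \left(-5 + 24\right) = \left(-48\right) 19 = -912$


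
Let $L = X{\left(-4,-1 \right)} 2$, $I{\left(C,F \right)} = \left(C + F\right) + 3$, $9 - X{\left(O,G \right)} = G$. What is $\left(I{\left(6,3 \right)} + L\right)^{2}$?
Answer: $1024$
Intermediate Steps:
$X{\left(O,G \right)} = 9 - G$
$I{\left(C,F \right)} = 3 + C + F$
$L = 20$ ($L = \left(9 - -1\right) 2 = \left(9 + 1\right) 2 = 10 \cdot 2 = 20$)
$\left(I{\left(6,3 \right)} + L\right)^{2} = \left(\left(3 + 6 + 3\right) + 20\right)^{2} = \left(12 + 20\right)^{2} = 32^{2} = 1024$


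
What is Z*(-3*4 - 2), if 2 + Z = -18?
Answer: 280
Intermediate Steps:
Z = -20 (Z = -2 - 18 = -20)
Z*(-3*4 - 2) = -20*(-3*4 - 2) = -20*(-12 - 2) = -20*(-14) = 280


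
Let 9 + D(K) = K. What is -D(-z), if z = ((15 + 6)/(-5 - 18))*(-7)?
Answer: 354/23 ≈ 15.391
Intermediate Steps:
z = 147/23 (z = (21/(-23))*(-7) = (21*(-1/23))*(-7) = -21/23*(-7) = 147/23 ≈ 6.3913)
D(K) = -9 + K
-D(-z) = -(-9 - 1*147/23) = -(-9 - 147/23) = -1*(-354/23) = 354/23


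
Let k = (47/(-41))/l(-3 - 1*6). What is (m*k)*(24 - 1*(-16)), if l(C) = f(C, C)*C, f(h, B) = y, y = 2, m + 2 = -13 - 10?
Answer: -23500/369 ≈ -63.686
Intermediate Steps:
m = -25 (m = -2 + (-13 - 10) = -2 - 23 = -25)
f(h, B) = 2
l(C) = 2*C
k = 47/738 (k = (47/(-41))/((2*(-3 - 1*6))) = (47*(-1/41))/((2*(-3 - 6))) = -47/(41*(2*(-9))) = -47/41/(-18) = -47/41*(-1/18) = 47/738 ≈ 0.063686)
(m*k)*(24 - 1*(-16)) = (-25*47/738)*(24 - 1*(-16)) = -1175*(24 + 16)/738 = -1175/738*40 = -23500/369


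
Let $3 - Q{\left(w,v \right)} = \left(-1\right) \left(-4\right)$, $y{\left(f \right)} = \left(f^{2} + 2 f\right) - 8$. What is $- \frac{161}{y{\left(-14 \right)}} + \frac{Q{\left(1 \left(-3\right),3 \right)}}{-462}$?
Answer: $- \frac{37111}{36960} \approx -1.0041$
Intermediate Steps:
$y{\left(f \right)} = -8 + f^{2} + 2 f$
$Q{\left(w,v \right)} = -1$ ($Q{\left(w,v \right)} = 3 - \left(-1\right) \left(-4\right) = 3 - 4 = -1$)
$- \frac{161}{y{\left(-14 \right)}} + \frac{Q{\left(1 \left(-3\right),3 \right)}}{-462} = - \frac{161}{-8 + \left(-14\right)^{2} + 2 \left(-14\right)} - \frac{1}{-462} = - \frac{161}{-8 + 196 - 28} - - \frac{1}{462} = - \frac{161}{160} + \frac{1}{462} = - \frac{37111}{36960}$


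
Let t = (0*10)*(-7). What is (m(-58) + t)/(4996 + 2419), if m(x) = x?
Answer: -58/7415 ≈ -0.0078220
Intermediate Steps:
t = 0 (t = 0*(-7) = 0)
(m(-58) + t)/(4996 + 2419) = (-58 + 0)/(4996 + 2419) = -58/7415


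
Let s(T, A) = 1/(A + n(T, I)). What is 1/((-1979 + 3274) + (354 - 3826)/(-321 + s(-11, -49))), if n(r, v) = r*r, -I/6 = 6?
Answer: 23111/30178729 ≈ 0.00076580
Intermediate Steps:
I = -36 (I = -6*6 = -36)
n(r, v) = r²
s(T, A) = 1/(A + T²)
1/((-1979 + 3274) + (354 - 3826)/(-321 + s(-11, -49))) = 1/((-1979 + 3274) + (354 - 3826)/(-321 + 1/(-49 + (-11)²))) = 1/(1295 - 3472/(-321 + 1/(-49 + 121))) = 1/(1295 - 3472/(-321 + 1/72)) = 1/(1295 - 3472/(-23111/72)) = 1/(1295 - 3472*(-72/23111)) = 1/(1295 + 249984/23111) = 1/(30178729/23111) = 23111/30178729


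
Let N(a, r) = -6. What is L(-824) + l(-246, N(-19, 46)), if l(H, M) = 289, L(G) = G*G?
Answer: 679265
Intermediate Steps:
L(G) = G**2
L(-824) + l(-246, N(-19, 46)) = (-824)**2 + 289 = 678976 + 289 = 679265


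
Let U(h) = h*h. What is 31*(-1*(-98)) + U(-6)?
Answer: 3074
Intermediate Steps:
U(h) = h²
31*(-1*(-98)) + U(-6) = 31*(-1*(-98)) + (-6)² = 31*98 + 36 = 3038 + 36 = 3074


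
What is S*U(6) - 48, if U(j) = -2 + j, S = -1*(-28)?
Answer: 64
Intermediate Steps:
S = 28
S*U(6) - 48 = 28*(-2 + 6) - 48 = 28*4 - 48 = 112 - 48 = 64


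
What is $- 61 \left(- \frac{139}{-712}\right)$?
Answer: $- \frac{8479}{712} \approx -11.909$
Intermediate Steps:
$- 61 \left(- \frac{139}{-712}\right) = - 61 \left(\left(-139\right) \left(- \frac{1}{712}\right)\right) = \left(-61\right) \frac{139}{712} = - \frac{8479}{712}$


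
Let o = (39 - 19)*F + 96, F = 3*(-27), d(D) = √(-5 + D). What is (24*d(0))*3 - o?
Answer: 1524 + 72*I*√5 ≈ 1524.0 + 161.0*I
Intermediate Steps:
F = -81
o = -1524 (o = (39 - 19)*(-81) + 96 = 20*(-81) + 96 = -1620 + 96 = -1524)
(24*d(0))*3 - o = (24*√(-5 + 0))*3 - 1*(-1524) = (24*√(-5))*3 + 1524 = (24*(I*√5))*3 + 1524 = (24*I*√5)*3 + 1524 = 72*I*√5 + 1524 = 1524 + 72*I*√5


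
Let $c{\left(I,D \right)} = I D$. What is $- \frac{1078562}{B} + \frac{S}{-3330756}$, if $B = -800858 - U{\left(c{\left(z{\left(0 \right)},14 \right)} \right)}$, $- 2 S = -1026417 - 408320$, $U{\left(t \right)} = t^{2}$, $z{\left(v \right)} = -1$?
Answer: $\frac{111769479499}{98819089512} \approx 1.1311$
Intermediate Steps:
$c{\left(I,D \right)} = D I$
$S = \frac{1434737}{2}$ ($S = - \frac{-1026417 - 408320}{2} = \left(- \frac{1}{2}\right) \left(-1434737\right) = \frac{1434737}{2} \approx 7.1737 \cdot 10^{5}$)
$B = -801054$ ($B = -800858 - \left(14 \left(-1\right)\right)^{2} = -800858 - \left(-14\right)^{2} = -800858 - 196 = -801054$)
$- \frac{1078562}{B} + \frac{S}{-3330756} = - \frac{1078562}{-801054} + \frac{1434737}{2 \left(-3330756\right)} = \left(-1078562\right) \left(- \frac{1}{801054}\right) + \frac{1434737}{2} \left(- \frac{1}{3330756}\right) = \frac{539281}{400527} - \frac{1434737}{6661512} = \frac{111769479499}{98819089512}$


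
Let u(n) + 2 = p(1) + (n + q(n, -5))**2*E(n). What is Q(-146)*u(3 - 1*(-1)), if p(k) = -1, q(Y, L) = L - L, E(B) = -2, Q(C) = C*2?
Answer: 10220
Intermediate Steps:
Q(C) = 2*C
q(Y, L) = 0
u(n) = -3 - 2*n**2 (u(n) = -2 + (-1 + (n + 0)**2*(-2)) = -2 + (-1 + n**2*(-2)) = -2 + (-1 - 2*n**2) = -3 - 2*n**2)
Q(-146)*u(3 - 1*(-1)) = (2*(-146))*(-3 - 2*(3 - 1*(-1))**2) = -292*(-3 - 2*(3 + 1)**2) = -292*(-3 - 2*4**2) = -292*(-3 - 2*16) = -292*(-3 - 32) = -292*(-35) = 10220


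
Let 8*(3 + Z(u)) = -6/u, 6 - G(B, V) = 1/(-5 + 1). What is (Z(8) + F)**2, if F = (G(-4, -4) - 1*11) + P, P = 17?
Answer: 85849/1024 ≈ 83.837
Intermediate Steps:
G(B, V) = 25/4 (G(B, V) = 6 - 1/(-5 + 1) = 6 - 1/(-4) = 6 - 1*(-1/4) = 6 + 1/4 = 25/4)
Z(u) = -3 - 3/(4*u) (Z(u) = -3 + (-6/u)/8 = -3 - 3/(4*u))
F = 49/4 (F = (25/4 - 1*11) + 17 = (25/4 - 11) + 17 = -19/4 + 17 = 49/4 ≈ 12.250)
(Z(8) + F)**2 = ((-3 - 3/4/8) + 49/4)**2 = ((-3 - 3/4*1/8) + 49/4)**2 = ((-3 - 3/32) + 49/4)**2 = (-99/32 + 49/4)**2 = (293/32)**2 = 85849/1024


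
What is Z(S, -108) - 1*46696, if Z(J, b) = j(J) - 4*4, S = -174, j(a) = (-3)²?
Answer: -46703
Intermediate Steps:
j(a) = 9
Z(J, b) = -7 (Z(J, b) = 9 - 4*4 = 9 - 16 = -7)
Z(S, -108) - 1*46696 = -7 - 1*46696 = -7 - 46696 = -46703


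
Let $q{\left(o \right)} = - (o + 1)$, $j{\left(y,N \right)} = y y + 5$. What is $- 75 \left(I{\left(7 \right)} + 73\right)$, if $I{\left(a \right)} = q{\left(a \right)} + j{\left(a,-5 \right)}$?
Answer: $-8925$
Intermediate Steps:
$j{\left(y,N \right)} = 5 + y^{2}$ ($j{\left(y,N \right)} = y^{2} + 5 = 5 + y^{2}$)
$q{\left(o \right)} = -1 - o$ ($q{\left(o \right)} = - (1 + o) = -1 - o$)
$I{\left(a \right)} = 4 + a^{2} - a$ ($I{\left(a \right)} = \left(-1 - a\right) + \left(5 + a^{2}\right) = 4 + a^{2} - a$)
$- 75 \left(I{\left(7 \right)} + 73\right) = - 75 \left(\left(4 + 7^{2} - 7\right) + 73\right) = - 75 \left(\left(4 + 49 - 7\right) + 73\right) = - 75 \left(46 + 73\right) = \left(-75\right) 119 = -8925$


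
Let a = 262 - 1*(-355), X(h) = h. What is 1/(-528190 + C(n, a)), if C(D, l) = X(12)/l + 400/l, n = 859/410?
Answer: -617/325892818 ≈ -1.8933e-6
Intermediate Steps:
n = 859/410 (n = 859*(1/410) = 859/410 ≈ 2.0951)
a = 617 (a = 262 + 355 = 617)
C(D, l) = 412/l (C(D, l) = 12/l + 400/l = 412/l)
1/(-528190 + C(n, a)) = 1/(-528190 + 412/617) = 1/(-325892818/617) = -617/325892818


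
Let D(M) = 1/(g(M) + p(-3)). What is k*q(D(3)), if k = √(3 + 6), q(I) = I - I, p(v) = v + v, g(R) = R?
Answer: 0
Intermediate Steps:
p(v) = 2*v
D(M) = 1/(-6 + M) (D(M) = 1/(M + 2*(-3)) = 1/(M - 6) = 1/(-6 + M))
q(I) = 0
k = 3 (k = √9 = 3)
k*q(D(3)) = 3*0 = 0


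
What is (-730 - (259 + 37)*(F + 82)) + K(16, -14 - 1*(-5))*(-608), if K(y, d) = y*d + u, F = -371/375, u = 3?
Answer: 22882066/375 ≈ 61019.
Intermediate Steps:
F = -371/375 (F = -371*1/375 = -371/375 ≈ -0.98933)
K(y, d) = 3 + d*y (K(y, d) = y*d + 3 = d*y + 3 = 3 + d*y)
(-730 - (259 + 37)*(F + 82)) + K(16, -14 - 1*(-5))*(-608) = (-730 - (259 + 37)*(-371/375 + 82)) + (3 + (-14 - 1*(-5))*16)*(-608) = (-730 - 296*30379/375) + (3 + (-14 + 5)*16)*(-608) = (-730 - 1*8992184/375) + (3 - 9*16)*(-608) = (-730 - 8992184/375) + (3 - 144)*(-608) = -9265934/375 - 141*(-608) = -9265934/375 + 85728 = 22882066/375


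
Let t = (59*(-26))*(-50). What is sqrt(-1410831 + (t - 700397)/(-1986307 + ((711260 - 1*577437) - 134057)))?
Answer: I*sqrt(5567624827815777834)/1986541 ≈ 1187.8*I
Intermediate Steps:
t = 76700 (t = -1534*(-50) = 76700)
sqrt(-1410831 + (t - 700397)/(-1986307 + ((711260 - 1*577437) - 134057))) = sqrt(-1410831 + (76700 - 700397)/(-1986307 + ((711260 - 1*577437) - 134057))) = sqrt(-1410831 - 623697/(-1986307 + ((711260 - 577437) - 134057))) = sqrt(-1410831 - 623697/(-1986307 + (133823 - 134057))) = sqrt(-1410831 - 623697/(-1986307 - 234)) = sqrt(-1410831 - 623697/(-1986541)) = sqrt(-1410831 - 623697*(-1/1986541)) = sqrt(-1410831 + 623697/1986541) = sqrt(-2802673001874/1986541) = I*sqrt(5567624827815777834)/1986541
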